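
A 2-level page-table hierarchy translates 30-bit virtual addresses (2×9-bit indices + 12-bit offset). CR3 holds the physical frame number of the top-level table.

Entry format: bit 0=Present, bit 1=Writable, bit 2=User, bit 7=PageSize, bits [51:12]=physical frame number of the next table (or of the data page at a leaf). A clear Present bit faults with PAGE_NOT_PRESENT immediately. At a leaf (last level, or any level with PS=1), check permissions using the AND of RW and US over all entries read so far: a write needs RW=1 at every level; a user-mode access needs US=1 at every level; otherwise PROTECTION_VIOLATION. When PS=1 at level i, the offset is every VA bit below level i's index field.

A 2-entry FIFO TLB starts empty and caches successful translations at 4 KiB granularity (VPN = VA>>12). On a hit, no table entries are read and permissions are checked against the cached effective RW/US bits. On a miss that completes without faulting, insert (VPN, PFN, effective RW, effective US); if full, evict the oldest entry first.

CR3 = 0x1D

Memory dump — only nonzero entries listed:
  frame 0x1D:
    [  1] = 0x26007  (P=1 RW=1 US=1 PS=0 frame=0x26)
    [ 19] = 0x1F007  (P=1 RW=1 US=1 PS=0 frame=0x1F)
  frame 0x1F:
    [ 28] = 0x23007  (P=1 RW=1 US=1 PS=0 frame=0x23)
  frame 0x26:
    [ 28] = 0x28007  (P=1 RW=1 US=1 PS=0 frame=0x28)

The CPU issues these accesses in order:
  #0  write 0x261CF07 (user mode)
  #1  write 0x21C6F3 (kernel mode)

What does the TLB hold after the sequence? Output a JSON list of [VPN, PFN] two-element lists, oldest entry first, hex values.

Per-access translation:
#0 VA=0x261CF07 (w,user):
  L0 @0x1D[19] → 0x1F007  P=1,RW=1,US=1,PS=0
  L1 @0x1F[28] → 0x23007  P=1,RW=1,US=1,PS=0
  → PA=0x23F07  (2 entries read)
#1 VA=0x21C6F3 (w,kernel):
  L0 @0x1D[1] → 0x26007  P=1,RW=1,US=1,PS=0
  L1 @0x26[28] → 0x28007  P=1,RW=1,US=1,PS=0
  → PA=0x286F3  (2 entries read)

TLB: [["0x261C", "0x23"], ["0x21C", "0x28"]]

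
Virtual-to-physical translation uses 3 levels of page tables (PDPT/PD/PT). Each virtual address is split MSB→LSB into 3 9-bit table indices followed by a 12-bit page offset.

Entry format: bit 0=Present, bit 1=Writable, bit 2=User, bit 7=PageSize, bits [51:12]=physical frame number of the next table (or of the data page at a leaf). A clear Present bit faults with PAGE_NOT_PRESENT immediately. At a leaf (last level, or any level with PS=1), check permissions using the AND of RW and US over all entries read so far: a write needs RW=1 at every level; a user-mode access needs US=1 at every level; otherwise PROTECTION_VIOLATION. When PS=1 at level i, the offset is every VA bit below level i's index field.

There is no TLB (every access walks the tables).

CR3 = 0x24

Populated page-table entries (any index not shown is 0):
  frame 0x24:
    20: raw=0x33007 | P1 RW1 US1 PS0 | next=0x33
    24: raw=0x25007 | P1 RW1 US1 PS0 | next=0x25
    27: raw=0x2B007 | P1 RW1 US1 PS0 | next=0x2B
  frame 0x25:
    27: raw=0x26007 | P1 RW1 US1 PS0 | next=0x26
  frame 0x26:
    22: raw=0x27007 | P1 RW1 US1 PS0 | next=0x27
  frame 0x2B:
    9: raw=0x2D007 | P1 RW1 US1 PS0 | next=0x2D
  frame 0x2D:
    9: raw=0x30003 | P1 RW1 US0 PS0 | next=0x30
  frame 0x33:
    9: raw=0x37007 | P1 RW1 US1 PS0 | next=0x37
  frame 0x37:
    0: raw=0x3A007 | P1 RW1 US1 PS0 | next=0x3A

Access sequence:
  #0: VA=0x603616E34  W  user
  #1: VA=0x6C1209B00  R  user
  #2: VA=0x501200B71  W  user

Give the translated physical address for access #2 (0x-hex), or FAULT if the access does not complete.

Per-access translation:
#0 VA=0x603616E34 (w,user):
  lvl0: tbl 0x24, slot 24 ⇒ 0x25007 (P1/RW1/US1/PS0)
  lvl1: tbl 0x25, slot 27 ⇒ 0x26007 (P1/RW1/US1/PS0)
  lvl2: tbl 0x26, slot 22 ⇒ 0x27007 (P1/RW1/US1/PS0)
  → PA=0x27E34  (3 entries read)
#1 VA=0x6C1209B00 (r,user):
  lvl0: tbl 0x24, slot 27 ⇒ 0x2B007 (P1/RW1/US1/PS0)
  lvl1: tbl 0x2B, slot 9 ⇒ 0x2D007 (P1/RW1/US1/PS0)
  lvl2: tbl 0x2D, slot 9 ⇒ 0x30003 (P1/RW1/US0/PS0)
  ⇒ fault: PROTECTION_VIOLATION  — 3 lookups
#2 VA=0x501200B71 (w,user):
  lvl0: tbl 0x24, slot 20 ⇒ 0x33007 (P1/RW1/US1/PS0)
  lvl1: tbl 0x33, slot 9 ⇒ 0x37007 (P1/RW1/US1/PS0)
  lvl2: tbl 0x37, slot 0 ⇒ 0x3A007 (P1/RW1/US1/PS0)
  → PA=0x3AB71  (3 entries read)

Access #2 PA: 0x3AB71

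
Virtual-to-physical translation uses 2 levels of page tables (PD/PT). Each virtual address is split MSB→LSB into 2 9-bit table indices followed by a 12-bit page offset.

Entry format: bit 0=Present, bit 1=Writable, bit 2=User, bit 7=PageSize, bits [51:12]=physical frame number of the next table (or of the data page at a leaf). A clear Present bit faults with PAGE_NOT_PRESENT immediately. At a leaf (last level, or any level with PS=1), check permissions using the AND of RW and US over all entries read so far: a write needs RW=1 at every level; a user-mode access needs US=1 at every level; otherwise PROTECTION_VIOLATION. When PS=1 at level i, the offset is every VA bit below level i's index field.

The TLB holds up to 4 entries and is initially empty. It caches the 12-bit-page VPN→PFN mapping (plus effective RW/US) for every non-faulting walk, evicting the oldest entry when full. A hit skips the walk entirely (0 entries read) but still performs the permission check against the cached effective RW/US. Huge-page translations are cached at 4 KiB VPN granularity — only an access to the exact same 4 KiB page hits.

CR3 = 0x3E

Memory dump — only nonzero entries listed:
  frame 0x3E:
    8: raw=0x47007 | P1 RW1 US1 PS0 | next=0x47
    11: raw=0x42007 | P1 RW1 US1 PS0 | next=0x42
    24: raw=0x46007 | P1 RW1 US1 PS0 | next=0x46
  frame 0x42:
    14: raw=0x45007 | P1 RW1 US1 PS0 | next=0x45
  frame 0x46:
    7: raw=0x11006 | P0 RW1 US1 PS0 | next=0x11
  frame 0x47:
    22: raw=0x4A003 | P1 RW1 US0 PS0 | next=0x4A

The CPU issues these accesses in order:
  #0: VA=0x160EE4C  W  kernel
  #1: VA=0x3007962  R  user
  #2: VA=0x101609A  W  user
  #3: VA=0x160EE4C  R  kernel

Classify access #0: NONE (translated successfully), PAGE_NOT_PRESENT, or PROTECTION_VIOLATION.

Per-access translation:
#0 VA=0x160EE4C (w,kernel):
  L0 @0x3E[11] → 0x42007  P=1,RW=1,US=1,PS=0
  L1 @0x42[14] → 0x45007  P=1,RW=1,US=1,PS=0
  → PA=0x45E4C  (2 entries read)
#1 VA=0x3007962 (r,user):
  L0 @0x3E[24] → 0x46007  P=1,RW=1,US=1,PS=0
  L1 @0x46[7] → 0x11006  P=0,RW=1,US=1,PS=0
  ⇒ fault: PAGE_NOT_PRESENT  — 2 lookups
#2 VA=0x101609A (w,user):
  L0 @0x3E[8] → 0x47007  P=1,RW=1,US=1,PS=0
  L1 @0x47[22] → 0x4A003  P=1,RW=1,US=0,PS=0
  ⇒ fault: PROTECTION_VIOLATION  — 2 lookups
#3 VA=0x160EE4C (r,kernel):
  TLB hit vpn=0x160E → PA=0x45E4C

Access #0 fault: NONE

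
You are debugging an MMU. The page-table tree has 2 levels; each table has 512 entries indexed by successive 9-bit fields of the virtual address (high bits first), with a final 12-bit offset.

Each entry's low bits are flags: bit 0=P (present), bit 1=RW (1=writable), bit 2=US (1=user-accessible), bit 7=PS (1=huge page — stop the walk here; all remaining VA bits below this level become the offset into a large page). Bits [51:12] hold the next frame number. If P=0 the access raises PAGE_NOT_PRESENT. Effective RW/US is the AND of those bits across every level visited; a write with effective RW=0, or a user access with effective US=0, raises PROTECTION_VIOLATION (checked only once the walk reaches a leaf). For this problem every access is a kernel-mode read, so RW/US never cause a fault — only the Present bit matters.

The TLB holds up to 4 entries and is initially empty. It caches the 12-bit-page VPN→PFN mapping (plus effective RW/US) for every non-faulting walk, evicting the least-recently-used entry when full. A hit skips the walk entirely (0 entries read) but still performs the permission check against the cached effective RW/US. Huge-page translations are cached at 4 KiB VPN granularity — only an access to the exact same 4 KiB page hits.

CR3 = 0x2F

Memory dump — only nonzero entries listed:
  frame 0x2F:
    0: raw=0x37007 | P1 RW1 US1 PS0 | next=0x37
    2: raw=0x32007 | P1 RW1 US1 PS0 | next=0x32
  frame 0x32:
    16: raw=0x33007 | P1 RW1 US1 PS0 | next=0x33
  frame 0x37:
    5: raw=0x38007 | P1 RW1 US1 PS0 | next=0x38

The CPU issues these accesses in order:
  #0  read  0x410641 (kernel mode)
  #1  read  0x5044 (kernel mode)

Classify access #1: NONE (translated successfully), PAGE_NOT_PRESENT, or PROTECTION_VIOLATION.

Per-access translation:
#0 VA=0x410641 (r,kernel):
  L0 @0x2F[2] → 0x32007  P=1,RW=1,US=1,PS=0
  L1 @0x32[16] → 0x33007  P=1,RW=1,US=1,PS=0
  ⇒ phys 0x33641  [2 reads]
#1 VA=0x5044 (r,kernel):
  L0 @0x2F[0] → 0x37007  P=1,RW=1,US=1,PS=0
  L1 @0x37[5] → 0x38007  P=1,RW=1,US=1,PS=0
  ⇒ phys 0x38044  [2 reads]

Access #1 fault: NONE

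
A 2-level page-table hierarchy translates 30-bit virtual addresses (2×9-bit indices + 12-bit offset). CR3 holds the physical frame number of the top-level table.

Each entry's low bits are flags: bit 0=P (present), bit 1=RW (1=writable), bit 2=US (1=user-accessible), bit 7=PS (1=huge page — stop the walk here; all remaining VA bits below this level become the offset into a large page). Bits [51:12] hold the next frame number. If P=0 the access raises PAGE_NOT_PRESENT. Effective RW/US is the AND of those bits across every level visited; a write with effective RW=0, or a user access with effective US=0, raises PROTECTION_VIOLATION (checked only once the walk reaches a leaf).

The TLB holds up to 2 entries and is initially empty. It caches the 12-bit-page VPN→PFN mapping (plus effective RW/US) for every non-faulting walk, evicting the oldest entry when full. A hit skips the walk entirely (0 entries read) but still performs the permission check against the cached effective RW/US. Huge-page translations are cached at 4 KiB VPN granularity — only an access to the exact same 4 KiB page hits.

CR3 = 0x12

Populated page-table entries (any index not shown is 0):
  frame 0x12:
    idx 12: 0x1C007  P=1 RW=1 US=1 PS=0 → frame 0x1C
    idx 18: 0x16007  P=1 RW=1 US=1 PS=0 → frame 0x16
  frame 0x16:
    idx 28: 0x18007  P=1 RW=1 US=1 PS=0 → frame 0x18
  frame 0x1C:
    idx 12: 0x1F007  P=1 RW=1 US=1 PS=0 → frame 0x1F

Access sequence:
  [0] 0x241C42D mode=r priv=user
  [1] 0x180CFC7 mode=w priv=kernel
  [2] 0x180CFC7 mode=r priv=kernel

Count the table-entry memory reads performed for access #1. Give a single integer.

Walk each access:
#0 VA=0x241C42D (r,user):
  L0 @0x12[18] → 0x16007  P=1,RW=1,US=1,PS=0
  L1 @0x16[28] → 0x18007  P=1,RW=1,US=1,PS=0
  ⇒ phys 0x1842D  [2 reads]
#1 VA=0x180CFC7 (w,kernel):
  L0 @0x12[12] → 0x1C007  P=1,RW=1,US=1,PS=0
  L1 @0x1C[12] → 0x1F007  P=1,RW=1,US=1,PS=0
  ⇒ phys 0x1FFC7  [2 reads]
#2 VA=0x180CFC7 (r,kernel):
  TLB hit vpn=0x180C → PA=0x1FFC7

Entries read for #1: 2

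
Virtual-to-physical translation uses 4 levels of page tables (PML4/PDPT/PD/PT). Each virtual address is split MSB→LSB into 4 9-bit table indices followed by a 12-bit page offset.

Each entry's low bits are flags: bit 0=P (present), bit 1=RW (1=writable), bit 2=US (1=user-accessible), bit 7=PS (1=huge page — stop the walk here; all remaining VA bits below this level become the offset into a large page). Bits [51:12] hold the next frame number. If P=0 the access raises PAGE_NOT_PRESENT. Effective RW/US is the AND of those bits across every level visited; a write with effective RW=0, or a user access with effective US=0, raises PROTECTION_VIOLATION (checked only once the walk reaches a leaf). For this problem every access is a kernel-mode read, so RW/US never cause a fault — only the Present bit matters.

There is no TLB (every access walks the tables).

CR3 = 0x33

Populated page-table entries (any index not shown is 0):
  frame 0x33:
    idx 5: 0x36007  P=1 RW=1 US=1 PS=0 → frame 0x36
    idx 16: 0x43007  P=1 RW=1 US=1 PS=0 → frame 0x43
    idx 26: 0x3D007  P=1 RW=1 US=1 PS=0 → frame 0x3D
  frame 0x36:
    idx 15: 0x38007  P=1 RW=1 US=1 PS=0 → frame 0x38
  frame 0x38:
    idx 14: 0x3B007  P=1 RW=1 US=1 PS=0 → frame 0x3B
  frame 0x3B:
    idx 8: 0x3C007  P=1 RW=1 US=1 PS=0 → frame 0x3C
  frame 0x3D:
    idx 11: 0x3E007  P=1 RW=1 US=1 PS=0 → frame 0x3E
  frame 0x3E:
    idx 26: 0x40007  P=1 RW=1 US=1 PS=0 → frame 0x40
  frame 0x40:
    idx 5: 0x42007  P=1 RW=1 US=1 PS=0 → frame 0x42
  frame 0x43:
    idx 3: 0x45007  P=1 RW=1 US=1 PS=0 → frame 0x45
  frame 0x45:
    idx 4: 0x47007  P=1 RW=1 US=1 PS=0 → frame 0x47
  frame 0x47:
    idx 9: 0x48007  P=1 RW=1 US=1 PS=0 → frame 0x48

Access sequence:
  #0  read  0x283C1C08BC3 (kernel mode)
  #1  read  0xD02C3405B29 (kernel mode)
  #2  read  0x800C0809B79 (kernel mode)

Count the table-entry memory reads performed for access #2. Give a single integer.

Per-access translation:
#0 VA=0x283C1C08BC3 (r,kernel):
  lvl0: tbl 0x33, slot 5 ⇒ 0x36007 (P1/RW1/US1/PS0)
  lvl1: tbl 0x36, slot 15 ⇒ 0x38007 (P1/RW1/US1/PS0)
  lvl2: tbl 0x38, slot 14 ⇒ 0x3B007 (P1/RW1/US1/PS0)
  lvl3: tbl 0x3B, slot 8 ⇒ 0x3C007 (P1/RW1/US1/PS0)
  ✓ 0x3CBC3  — 4 lookups
#1 VA=0xD02C3405B29 (r,kernel):
  lvl0: tbl 0x33, slot 26 ⇒ 0x3D007 (P1/RW1/US1/PS0)
  lvl1: tbl 0x3D, slot 11 ⇒ 0x3E007 (P1/RW1/US1/PS0)
  lvl2: tbl 0x3E, slot 26 ⇒ 0x40007 (P1/RW1/US1/PS0)
  lvl3: tbl 0x40, slot 5 ⇒ 0x42007 (P1/RW1/US1/PS0)
  ✓ 0x42B29  — 4 lookups
#2 VA=0x800C0809B79 (r,kernel):
  lvl0: tbl 0x33, slot 16 ⇒ 0x43007 (P1/RW1/US1/PS0)
  lvl1: tbl 0x43, slot 3 ⇒ 0x45007 (P1/RW1/US1/PS0)
  lvl2: tbl 0x45, slot 4 ⇒ 0x47007 (P1/RW1/US1/PS0)
  lvl3: tbl 0x47, slot 9 ⇒ 0x48007 (P1/RW1/US1/PS0)
  ✓ 0x48B79  — 4 lookups

Entries read for #2: 4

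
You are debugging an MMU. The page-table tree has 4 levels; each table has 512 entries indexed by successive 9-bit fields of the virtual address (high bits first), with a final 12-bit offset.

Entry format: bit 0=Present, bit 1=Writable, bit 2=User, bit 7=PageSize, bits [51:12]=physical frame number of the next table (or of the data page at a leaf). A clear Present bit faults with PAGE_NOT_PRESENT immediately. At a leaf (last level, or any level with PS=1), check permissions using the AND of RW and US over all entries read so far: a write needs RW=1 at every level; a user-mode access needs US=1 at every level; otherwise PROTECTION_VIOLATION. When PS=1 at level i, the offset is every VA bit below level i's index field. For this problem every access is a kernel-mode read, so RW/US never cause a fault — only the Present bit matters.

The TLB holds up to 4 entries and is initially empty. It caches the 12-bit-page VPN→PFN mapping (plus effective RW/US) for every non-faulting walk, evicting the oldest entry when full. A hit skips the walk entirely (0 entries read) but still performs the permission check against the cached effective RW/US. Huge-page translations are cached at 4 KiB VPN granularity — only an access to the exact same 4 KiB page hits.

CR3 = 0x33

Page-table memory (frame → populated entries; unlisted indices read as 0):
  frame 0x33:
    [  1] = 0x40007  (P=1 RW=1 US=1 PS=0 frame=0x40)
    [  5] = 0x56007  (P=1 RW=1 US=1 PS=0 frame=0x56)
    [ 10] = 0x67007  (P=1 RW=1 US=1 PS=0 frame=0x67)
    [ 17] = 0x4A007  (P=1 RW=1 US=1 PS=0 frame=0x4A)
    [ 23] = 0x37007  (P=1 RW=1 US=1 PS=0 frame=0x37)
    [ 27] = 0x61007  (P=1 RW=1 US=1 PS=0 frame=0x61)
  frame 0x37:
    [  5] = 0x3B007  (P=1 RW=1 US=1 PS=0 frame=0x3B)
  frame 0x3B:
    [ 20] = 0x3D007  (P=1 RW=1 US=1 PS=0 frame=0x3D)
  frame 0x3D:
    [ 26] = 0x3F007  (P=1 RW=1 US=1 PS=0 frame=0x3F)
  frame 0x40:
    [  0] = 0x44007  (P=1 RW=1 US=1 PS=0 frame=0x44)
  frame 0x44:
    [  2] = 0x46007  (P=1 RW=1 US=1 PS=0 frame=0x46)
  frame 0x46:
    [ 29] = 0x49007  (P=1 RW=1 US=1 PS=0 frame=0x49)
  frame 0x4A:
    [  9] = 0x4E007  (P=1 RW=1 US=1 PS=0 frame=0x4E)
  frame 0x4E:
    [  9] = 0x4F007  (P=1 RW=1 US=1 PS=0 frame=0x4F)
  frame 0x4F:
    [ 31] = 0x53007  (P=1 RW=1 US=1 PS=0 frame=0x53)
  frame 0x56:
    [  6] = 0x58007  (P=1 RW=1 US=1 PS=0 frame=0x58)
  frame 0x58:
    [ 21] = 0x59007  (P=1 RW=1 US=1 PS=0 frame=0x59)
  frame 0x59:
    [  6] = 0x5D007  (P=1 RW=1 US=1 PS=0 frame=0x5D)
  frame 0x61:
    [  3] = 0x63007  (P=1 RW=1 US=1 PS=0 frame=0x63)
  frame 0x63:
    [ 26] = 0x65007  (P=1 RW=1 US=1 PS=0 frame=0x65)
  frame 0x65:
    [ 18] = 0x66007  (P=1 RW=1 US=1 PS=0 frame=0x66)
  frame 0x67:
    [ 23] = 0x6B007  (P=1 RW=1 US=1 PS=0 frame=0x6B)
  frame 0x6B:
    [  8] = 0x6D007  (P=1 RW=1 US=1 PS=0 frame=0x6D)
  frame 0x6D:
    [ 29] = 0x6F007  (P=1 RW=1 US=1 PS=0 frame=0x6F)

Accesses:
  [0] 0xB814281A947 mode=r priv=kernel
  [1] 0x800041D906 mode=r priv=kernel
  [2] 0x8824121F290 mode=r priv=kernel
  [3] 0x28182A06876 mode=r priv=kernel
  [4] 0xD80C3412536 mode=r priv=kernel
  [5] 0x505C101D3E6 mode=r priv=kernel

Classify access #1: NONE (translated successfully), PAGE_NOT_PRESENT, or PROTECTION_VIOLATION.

Trace:
#0 VA=0xB814281A947 (r,kernel):
  lvl0: tbl 0x33, slot 23 ⇒ 0x37007 (P1/RW1/US1/PS0)
  lvl1: tbl 0x37, slot 5 ⇒ 0x3B007 (P1/RW1/US1/PS0)
  lvl2: tbl 0x3B, slot 20 ⇒ 0x3D007 (P1/RW1/US1/PS0)
  lvl3: tbl 0x3D, slot 26 ⇒ 0x3F007 (P1/RW1/US1/PS0)
  ⇒ phys 0x3F947  [4 reads]
#1 VA=0x800041D906 (r,kernel):
  lvl0: tbl 0x33, slot 1 ⇒ 0x40007 (P1/RW1/US1/PS0)
  lvl1: tbl 0x40, slot 0 ⇒ 0x44007 (P1/RW1/US1/PS0)
  lvl2: tbl 0x44, slot 2 ⇒ 0x46007 (P1/RW1/US1/PS0)
  lvl3: tbl 0x46, slot 29 ⇒ 0x49007 (P1/RW1/US1/PS0)
  ⇒ phys 0x49906  [4 reads]
#2 VA=0x8824121F290 (r,kernel):
  lvl0: tbl 0x33, slot 17 ⇒ 0x4A007 (P1/RW1/US1/PS0)
  lvl1: tbl 0x4A, slot 9 ⇒ 0x4E007 (P1/RW1/US1/PS0)
  lvl2: tbl 0x4E, slot 9 ⇒ 0x4F007 (P1/RW1/US1/PS0)
  lvl3: tbl 0x4F, slot 31 ⇒ 0x53007 (P1/RW1/US1/PS0)
  ⇒ phys 0x53290  [4 reads]
#3 VA=0x28182A06876 (r,kernel):
  lvl0: tbl 0x33, slot 5 ⇒ 0x56007 (P1/RW1/US1/PS0)
  lvl1: tbl 0x56, slot 6 ⇒ 0x58007 (P1/RW1/US1/PS0)
  lvl2: tbl 0x58, slot 21 ⇒ 0x59007 (P1/RW1/US1/PS0)
  lvl3: tbl 0x59, slot 6 ⇒ 0x5D007 (P1/RW1/US1/PS0)
  ⇒ phys 0x5D876  [4 reads]
#4 VA=0xD80C3412536 (r,kernel):
  lvl0: tbl 0x33, slot 27 ⇒ 0x61007 (P1/RW1/US1/PS0)
  lvl1: tbl 0x61, slot 3 ⇒ 0x63007 (P1/RW1/US1/PS0)
  lvl2: tbl 0x63, slot 26 ⇒ 0x65007 (P1/RW1/US1/PS0)
  lvl3: tbl 0x65, slot 18 ⇒ 0x66007 (P1/RW1/US1/PS0)
  ⇒ phys 0x66536  [4 reads]
#5 VA=0x505C101D3E6 (r,kernel):
  lvl0: tbl 0x33, slot 10 ⇒ 0x67007 (P1/RW1/US1/PS0)
  lvl1: tbl 0x67, slot 23 ⇒ 0x6B007 (P1/RW1/US1/PS0)
  lvl2: tbl 0x6B, slot 8 ⇒ 0x6D007 (P1/RW1/US1/PS0)
  lvl3: tbl 0x6D, slot 29 ⇒ 0x6F007 (P1/RW1/US1/PS0)
  ⇒ phys 0x6F3E6  [4 reads]

Access #1 fault: NONE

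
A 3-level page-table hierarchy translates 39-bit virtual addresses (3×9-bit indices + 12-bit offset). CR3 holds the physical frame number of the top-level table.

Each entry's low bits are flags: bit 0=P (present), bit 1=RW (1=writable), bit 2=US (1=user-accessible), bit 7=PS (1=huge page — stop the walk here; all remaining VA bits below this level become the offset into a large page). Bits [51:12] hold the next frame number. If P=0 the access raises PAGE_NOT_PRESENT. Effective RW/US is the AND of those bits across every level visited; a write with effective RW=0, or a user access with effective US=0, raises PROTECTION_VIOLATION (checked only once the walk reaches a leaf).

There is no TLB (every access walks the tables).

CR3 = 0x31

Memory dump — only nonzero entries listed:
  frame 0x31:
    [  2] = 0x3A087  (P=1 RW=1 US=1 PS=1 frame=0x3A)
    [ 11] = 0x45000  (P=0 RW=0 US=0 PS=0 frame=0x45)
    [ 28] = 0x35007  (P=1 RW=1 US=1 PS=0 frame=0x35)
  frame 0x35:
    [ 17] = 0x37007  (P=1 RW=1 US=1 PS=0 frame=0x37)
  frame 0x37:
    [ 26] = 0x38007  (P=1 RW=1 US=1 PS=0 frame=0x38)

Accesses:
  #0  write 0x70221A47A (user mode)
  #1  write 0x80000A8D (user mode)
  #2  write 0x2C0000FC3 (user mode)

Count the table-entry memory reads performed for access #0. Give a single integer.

Per-access translation:
#0 VA=0x70221A47A (w,user):
  lvl0: tbl 0x31, slot 28 ⇒ 0x35007 (P1/RW1/US1/PS0)
  lvl1: tbl 0x35, slot 17 ⇒ 0x37007 (P1/RW1/US1/PS0)
  lvl2: tbl 0x37, slot 26 ⇒ 0x38007 (P1/RW1/US1/PS0)
  ⇒ phys 0x3847A  [3 reads]
#1 VA=0x80000A8D (w,user):
  lvl0: tbl 0x31, slot 2 ⇒ 0x3A087 (P1/RW1/US1/PS1)
  ⇒ phys 0x3AA8D (huge @L0)  [1 reads]
#2 VA=0x2C0000FC3 (w,user):
  lvl0: tbl 0x31, slot 11 ⇒ 0x45000 (P0/RW0/US0/PS0)
  → PAGE_NOT_PRESENT  (1 entries read)

Entries read for #0: 3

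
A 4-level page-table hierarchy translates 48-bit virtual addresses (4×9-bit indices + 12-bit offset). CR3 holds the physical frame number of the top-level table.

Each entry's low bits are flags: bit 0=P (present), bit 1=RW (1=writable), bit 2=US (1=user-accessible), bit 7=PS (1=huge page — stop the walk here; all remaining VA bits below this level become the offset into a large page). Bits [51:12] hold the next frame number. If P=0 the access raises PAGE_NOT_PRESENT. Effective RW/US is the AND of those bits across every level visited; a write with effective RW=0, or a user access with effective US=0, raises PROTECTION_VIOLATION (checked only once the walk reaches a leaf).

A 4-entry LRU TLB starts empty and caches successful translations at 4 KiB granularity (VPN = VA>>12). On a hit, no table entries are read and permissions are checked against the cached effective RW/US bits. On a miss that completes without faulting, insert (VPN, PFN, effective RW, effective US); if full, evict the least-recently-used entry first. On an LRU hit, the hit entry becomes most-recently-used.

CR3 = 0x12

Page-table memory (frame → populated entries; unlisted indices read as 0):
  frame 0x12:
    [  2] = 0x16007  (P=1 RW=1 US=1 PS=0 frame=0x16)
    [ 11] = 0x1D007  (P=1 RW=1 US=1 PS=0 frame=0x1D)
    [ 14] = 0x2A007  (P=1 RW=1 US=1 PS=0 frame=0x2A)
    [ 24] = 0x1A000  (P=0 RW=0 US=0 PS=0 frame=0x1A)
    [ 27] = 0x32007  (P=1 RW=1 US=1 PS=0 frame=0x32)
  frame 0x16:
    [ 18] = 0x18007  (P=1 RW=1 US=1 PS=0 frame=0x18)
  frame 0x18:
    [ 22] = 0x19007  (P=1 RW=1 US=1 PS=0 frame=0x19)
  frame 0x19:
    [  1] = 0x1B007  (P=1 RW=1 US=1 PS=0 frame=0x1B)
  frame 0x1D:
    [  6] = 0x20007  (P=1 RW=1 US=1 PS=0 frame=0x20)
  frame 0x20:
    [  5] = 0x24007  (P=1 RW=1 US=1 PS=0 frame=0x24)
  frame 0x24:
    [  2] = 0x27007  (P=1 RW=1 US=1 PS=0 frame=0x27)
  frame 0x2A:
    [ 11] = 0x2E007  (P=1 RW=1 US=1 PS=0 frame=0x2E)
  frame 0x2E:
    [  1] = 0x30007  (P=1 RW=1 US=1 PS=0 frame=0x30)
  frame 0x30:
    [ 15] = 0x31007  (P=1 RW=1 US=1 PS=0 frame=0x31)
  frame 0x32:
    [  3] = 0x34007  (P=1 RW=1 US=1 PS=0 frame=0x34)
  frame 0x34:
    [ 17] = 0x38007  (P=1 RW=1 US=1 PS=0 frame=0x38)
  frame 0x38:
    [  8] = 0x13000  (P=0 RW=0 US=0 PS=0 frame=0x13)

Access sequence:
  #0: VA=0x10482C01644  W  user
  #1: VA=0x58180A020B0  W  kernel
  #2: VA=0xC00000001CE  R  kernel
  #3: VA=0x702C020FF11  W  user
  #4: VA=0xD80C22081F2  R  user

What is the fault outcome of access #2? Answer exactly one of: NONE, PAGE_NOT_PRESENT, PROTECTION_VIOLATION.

Trace:
#0 VA=0x10482C01644 (w,user):
  [0] read 0x12 idx=2: raw=0x16007 flags P=1 W=1 U=1 S=0
  [1] read 0x16 idx=18: raw=0x18007 flags P=1 W=1 U=1 S=0
  [2] read 0x18 idx=22: raw=0x19007 flags P=1 W=1 U=1 S=0
  [3] read 0x19 idx=1: raw=0x1B007 flags P=1 W=1 U=1 S=0
  → PA=0x1B644  (4 entries read)
#1 VA=0x58180A020B0 (w,kernel):
  [0] read 0x12 idx=11: raw=0x1D007 flags P=1 W=1 U=1 S=0
  [1] read 0x1D idx=6: raw=0x20007 flags P=1 W=1 U=1 S=0
  [2] read 0x20 idx=5: raw=0x24007 flags P=1 W=1 U=1 S=0
  [3] read 0x24 idx=2: raw=0x27007 flags P=1 W=1 U=1 S=0
  → PA=0x270B0  (4 entries read)
#2 VA=0xC00000001CE (r,kernel):
  [0] read 0x12 idx=24: raw=0x1A000 flags P=0 W=0 U=0 S=0
  ⇒ fault: PAGE_NOT_PRESENT  — 1 lookups
#3 VA=0x702C020FF11 (w,user):
  [0] read 0x12 idx=14: raw=0x2A007 flags P=1 W=1 U=1 S=0
  [1] read 0x2A idx=11: raw=0x2E007 flags P=1 W=1 U=1 S=0
  [2] read 0x2E idx=1: raw=0x30007 flags P=1 W=1 U=1 S=0
  [3] read 0x30 idx=15: raw=0x31007 flags P=1 W=1 U=1 S=0
  → PA=0x31F11  (4 entries read)
#4 VA=0xD80C22081F2 (r,user):
  [0] read 0x12 idx=27: raw=0x32007 flags P=1 W=1 U=1 S=0
  [1] read 0x32 idx=3: raw=0x34007 flags P=1 W=1 U=1 S=0
  [2] read 0x34 idx=17: raw=0x38007 flags P=1 W=1 U=1 S=0
  [3] read 0x38 idx=8: raw=0x13000 flags P=0 W=0 U=0 S=0
  ⇒ fault: PAGE_NOT_PRESENT  — 4 lookups

Access #2 fault: PAGE_NOT_PRESENT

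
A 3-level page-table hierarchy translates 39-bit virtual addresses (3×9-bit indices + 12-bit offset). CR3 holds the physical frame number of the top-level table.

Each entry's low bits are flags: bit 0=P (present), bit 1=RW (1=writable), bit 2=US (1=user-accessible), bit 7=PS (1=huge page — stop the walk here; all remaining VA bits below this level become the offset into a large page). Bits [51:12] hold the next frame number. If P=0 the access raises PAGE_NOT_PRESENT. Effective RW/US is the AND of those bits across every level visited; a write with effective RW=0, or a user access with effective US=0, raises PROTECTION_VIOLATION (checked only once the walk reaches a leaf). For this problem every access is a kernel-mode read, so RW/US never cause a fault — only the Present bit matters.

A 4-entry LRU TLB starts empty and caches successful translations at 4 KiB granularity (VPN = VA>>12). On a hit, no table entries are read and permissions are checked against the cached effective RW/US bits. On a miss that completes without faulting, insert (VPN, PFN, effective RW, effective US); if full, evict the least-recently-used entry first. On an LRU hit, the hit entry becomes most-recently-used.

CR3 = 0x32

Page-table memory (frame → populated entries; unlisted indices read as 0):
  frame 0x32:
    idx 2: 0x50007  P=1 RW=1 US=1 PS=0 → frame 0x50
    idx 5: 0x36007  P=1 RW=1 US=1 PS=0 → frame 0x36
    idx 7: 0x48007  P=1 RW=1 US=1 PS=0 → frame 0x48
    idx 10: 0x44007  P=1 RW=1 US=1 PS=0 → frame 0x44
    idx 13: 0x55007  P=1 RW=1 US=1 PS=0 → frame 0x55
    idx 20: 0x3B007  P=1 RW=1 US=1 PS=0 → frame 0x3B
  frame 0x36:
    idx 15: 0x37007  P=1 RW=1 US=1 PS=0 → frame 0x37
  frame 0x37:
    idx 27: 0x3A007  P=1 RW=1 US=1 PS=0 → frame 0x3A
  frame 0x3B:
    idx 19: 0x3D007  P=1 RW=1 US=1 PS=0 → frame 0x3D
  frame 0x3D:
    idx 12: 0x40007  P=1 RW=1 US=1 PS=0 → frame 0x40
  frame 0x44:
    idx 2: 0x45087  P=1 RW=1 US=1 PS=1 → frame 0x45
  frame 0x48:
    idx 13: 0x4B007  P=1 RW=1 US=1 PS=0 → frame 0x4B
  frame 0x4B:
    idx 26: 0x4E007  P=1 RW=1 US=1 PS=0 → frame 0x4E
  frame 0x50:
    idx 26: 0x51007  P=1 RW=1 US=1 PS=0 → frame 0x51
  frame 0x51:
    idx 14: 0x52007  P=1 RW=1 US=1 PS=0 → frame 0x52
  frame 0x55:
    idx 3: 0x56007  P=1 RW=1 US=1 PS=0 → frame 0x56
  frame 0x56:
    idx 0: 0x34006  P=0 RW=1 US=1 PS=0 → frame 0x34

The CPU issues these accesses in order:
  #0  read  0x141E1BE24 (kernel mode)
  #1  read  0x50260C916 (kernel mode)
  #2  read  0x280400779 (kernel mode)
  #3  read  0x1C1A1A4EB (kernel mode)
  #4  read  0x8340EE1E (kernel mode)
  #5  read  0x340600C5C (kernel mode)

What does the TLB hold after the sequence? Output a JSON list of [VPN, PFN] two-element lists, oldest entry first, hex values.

Walk each access:
#0 VA=0x141E1BE24 (r,kernel):
  [0] read 0x32 idx=5: raw=0x36007 flags P=1 W=1 U=1 S=0
  [1] read 0x36 idx=15: raw=0x37007 flags P=1 W=1 U=1 S=0
  [2] read 0x37 idx=27: raw=0x3A007 flags P=1 W=1 U=1 S=0
  ⇒ phys 0x3AE24  [3 reads]
#1 VA=0x50260C916 (r,kernel):
  [0] read 0x32 idx=20: raw=0x3B007 flags P=1 W=1 U=1 S=0
  [1] read 0x3B idx=19: raw=0x3D007 flags P=1 W=1 U=1 S=0
  [2] read 0x3D idx=12: raw=0x40007 flags P=1 W=1 U=1 S=0
  ⇒ phys 0x40916  [3 reads]
#2 VA=0x280400779 (r,kernel):
  [0] read 0x32 idx=10: raw=0x44007 flags P=1 W=1 U=1 S=0
  [1] read 0x44 idx=2: raw=0x45087 flags P=1 W=1 U=1 S=1
  ⇒ phys 0x45779 (huge @L1)  [2 reads]
#3 VA=0x1C1A1A4EB (r,kernel):
  [0] read 0x32 idx=7: raw=0x48007 flags P=1 W=1 U=1 S=0
  [1] read 0x48 idx=13: raw=0x4B007 flags P=1 W=1 U=1 S=0
  [2] read 0x4B idx=26: raw=0x4E007 flags P=1 W=1 U=1 S=0
  ⇒ phys 0x4E4EB  [3 reads]
#4 VA=0x8340EE1E (r,kernel):
  [0] read 0x32 idx=2: raw=0x50007 flags P=1 W=1 U=1 S=0
  [1] read 0x50 idx=26: raw=0x51007 flags P=1 W=1 U=1 S=0
  [2] read 0x51 idx=14: raw=0x52007 flags P=1 W=1 U=1 S=0
  ⇒ phys 0x52E1E  [3 reads]
#5 VA=0x340600C5C (r,kernel):
  [0] read 0x32 idx=13: raw=0x55007 flags P=1 W=1 U=1 S=0
  [1] read 0x55 idx=3: raw=0x56007 flags P=1 W=1 U=1 S=0
  [2] read 0x56 idx=0: raw=0x34006 flags P=0 W=1 U=1 S=0
  ⇒ fault: PAGE_NOT_PRESENT  — 3 lookups

TLB: [["0x50260C", "0x40"], ["0x280400", "0x45"], ["0x1C1A1A", "0x4E"], ["0x8340E", "0x52"]]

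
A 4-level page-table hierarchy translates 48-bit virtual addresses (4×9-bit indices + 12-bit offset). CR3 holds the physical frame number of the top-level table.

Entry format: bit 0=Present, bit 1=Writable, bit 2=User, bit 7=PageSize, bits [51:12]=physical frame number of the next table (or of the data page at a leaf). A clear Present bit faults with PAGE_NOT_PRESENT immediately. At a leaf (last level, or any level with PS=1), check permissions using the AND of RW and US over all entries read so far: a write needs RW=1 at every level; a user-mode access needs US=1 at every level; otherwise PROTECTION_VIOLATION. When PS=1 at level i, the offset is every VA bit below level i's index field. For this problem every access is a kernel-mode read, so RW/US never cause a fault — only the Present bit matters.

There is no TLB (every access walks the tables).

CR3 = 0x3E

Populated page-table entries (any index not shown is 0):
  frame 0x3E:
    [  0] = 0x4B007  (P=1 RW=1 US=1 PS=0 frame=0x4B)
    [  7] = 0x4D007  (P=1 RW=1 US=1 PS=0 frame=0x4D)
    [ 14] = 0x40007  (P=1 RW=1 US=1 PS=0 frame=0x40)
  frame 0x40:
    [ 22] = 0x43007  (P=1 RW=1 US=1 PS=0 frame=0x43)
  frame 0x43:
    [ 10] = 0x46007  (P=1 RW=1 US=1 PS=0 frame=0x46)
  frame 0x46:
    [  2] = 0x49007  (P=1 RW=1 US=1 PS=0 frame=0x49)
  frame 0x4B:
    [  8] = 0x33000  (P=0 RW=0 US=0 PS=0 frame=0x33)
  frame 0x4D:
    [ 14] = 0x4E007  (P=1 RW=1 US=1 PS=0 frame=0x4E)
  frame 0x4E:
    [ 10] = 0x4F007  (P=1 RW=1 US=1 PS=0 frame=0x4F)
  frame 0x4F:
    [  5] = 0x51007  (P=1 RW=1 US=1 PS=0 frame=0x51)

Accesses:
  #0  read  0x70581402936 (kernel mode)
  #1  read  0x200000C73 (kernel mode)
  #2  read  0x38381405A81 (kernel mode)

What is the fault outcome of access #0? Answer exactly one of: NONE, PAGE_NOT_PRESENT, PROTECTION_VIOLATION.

Trace:
#0 VA=0x70581402936 (r,kernel):
  lvl0: tbl 0x3E, slot 14 ⇒ 0x40007 (P1/RW1/US1/PS0)
  lvl1: tbl 0x40, slot 22 ⇒ 0x43007 (P1/RW1/US1/PS0)
  lvl2: tbl 0x43, slot 10 ⇒ 0x46007 (P1/RW1/US1/PS0)
  lvl3: tbl 0x46, slot 2 ⇒ 0x49007 (P1/RW1/US1/PS0)
  ⇒ phys 0x49936  [4 reads]
#1 VA=0x200000C73 (r,kernel):
  lvl0: tbl 0x3E, slot 0 ⇒ 0x4B007 (P1/RW1/US1/PS0)
  lvl1: tbl 0x4B, slot 8 ⇒ 0x33000 (P0/RW0/US0/PS0)
  → PAGE_NOT_PRESENT  (2 entries read)
#2 VA=0x38381405A81 (r,kernel):
  lvl0: tbl 0x3E, slot 7 ⇒ 0x4D007 (P1/RW1/US1/PS0)
  lvl1: tbl 0x4D, slot 14 ⇒ 0x4E007 (P1/RW1/US1/PS0)
  lvl2: tbl 0x4E, slot 10 ⇒ 0x4F007 (P1/RW1/US1/PS0)
  lvl3: tbl 0x4F, slot 5 ⇒ 0x51007 (P1/RW1/US1/PS0)
  ⇒ phys 0x51A81  [4 reads]

Access #0 fault: NONE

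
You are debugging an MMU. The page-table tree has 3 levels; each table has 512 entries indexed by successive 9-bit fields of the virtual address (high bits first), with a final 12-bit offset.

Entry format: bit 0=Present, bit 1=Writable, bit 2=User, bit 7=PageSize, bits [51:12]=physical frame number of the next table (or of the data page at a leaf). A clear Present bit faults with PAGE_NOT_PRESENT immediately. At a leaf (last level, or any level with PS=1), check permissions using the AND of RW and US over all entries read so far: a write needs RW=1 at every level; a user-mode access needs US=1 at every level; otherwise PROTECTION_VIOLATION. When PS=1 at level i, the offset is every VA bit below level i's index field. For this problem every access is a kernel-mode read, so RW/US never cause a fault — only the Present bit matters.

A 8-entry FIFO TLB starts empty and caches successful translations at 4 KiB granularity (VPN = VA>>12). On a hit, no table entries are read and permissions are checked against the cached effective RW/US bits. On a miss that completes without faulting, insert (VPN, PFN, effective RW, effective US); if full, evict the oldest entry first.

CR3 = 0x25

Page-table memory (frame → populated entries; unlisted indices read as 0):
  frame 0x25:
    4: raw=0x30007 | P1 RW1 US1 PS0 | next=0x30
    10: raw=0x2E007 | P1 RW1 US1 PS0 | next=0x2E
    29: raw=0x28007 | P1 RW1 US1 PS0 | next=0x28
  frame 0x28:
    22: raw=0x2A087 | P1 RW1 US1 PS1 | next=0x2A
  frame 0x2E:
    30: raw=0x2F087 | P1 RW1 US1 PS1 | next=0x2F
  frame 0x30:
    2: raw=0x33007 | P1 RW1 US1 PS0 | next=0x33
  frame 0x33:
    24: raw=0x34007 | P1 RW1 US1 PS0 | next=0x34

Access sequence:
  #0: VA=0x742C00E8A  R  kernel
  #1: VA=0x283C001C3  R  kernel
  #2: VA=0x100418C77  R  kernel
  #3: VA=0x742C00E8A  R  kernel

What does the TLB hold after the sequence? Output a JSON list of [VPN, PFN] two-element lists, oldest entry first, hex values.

Walk each access:
#0 VA=0x742C00E8A (r,kernel):
  lvl0: tbl 0x25, slot 29 ⇒ 0x28007 (P1/RW1/US1/PS0)
  lvl1: tbl 0x28, slot 22 ⇒ 0x2A087 (P1/RW1/US1/PS1)
  ⇒ phys 0x2AE8A (huge @L1)  [2 reads]
#1 VA=0x283C001C3 (r,kernel):
  lvl0: tbl 0x25, slot 10 ⇒ 0x2E007 (P1/RW1/US1/PS0)
  lvl1: tbl 0x2E, slot 30 ⇒ 0x2F087 (P1/RW1/US1/PS1)
  ⇒ phys 0x2F1C3 (huge @L1)  [2 reads]
#2 VA=0x100418C77 (r,kernel):
  lvl0: tbl 0x25, slot 4 ⇒ 0x30007 (P1/RW1/US1/PS0)
  lvl1: tbl 0x30, slot 2 ⇒ 0x33007 (P1/RW1/US1/PS0)
  lvl2: tbl 0x33, slot 24 ⇒ 0x34007 (P1/RW1/US1/PS0)
  ⇒ phys 0x34C77  [3 reads]
#3 VA=0x742C00E8A (r,kernel):
  TLB hit vpn=0x742C00 → PA=0x2AE8A

TLB: [["0x742C00", "0x2A"], ["0x283C00", "0x2F"], ["0x100418", "0x34"]]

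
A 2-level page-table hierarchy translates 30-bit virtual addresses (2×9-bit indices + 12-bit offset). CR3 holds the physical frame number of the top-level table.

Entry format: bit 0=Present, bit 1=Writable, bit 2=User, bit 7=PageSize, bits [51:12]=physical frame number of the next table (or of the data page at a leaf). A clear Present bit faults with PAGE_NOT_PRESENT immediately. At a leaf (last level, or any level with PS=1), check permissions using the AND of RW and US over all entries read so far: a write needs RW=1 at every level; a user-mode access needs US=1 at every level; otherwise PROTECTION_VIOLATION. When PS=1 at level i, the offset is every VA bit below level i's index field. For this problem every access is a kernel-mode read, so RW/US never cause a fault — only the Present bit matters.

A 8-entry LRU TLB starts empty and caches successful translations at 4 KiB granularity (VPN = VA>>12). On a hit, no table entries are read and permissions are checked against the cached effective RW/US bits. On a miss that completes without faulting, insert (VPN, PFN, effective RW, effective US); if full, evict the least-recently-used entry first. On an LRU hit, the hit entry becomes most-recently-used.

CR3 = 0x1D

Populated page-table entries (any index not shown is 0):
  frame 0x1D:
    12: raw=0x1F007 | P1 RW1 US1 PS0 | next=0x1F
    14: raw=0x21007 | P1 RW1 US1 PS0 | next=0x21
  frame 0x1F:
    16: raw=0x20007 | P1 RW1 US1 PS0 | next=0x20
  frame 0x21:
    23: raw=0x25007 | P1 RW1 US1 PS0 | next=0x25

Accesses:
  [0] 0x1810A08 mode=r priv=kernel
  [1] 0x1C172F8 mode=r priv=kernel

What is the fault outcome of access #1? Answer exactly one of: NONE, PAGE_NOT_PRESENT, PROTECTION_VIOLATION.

Per-access translation:
#0 VA=0x1810A08 (r,kernel):
  L0: frame=0x1D idx=12 entry=0x1F007 [P=1 RW=1 US=1 PS=0]
  L1: frame=0x1F idx=16 entry=0x20007 [P=1 RW=1 US=1 PS=0]
  ✓ 0x20A08  — 2 lookups
#1 VA=0x1C172F8 (r,kernel):
  L0: frame=0x1D idx=14 entry=0x21007 [P=1 RW=1 US=1 PS=0]
  L1: frame=0x21 idx=23 entry=0x25007 [P=1 RW=1 US=1 PS=0]
  ✓ 0x252F8  — 2 lookups

Access #1 fault: NONE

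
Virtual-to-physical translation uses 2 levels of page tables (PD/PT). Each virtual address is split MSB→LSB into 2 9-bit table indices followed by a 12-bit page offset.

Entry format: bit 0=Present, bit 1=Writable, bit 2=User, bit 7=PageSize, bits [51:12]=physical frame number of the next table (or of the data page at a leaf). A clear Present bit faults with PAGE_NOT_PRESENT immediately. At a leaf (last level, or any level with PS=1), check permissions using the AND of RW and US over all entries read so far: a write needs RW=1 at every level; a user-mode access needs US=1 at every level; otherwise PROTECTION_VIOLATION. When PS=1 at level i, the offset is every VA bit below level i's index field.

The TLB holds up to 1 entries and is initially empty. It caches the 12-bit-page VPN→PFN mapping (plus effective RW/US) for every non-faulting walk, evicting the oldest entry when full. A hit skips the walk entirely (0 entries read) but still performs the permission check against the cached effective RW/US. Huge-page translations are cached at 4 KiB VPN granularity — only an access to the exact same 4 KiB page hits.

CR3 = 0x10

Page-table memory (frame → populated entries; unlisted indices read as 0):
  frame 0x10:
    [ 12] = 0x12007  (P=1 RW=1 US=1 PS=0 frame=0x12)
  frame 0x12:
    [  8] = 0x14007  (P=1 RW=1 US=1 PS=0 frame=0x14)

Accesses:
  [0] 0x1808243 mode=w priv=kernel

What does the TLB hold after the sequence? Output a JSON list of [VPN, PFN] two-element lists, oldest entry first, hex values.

Trace:
#0 VA=0x1808243 (w,kernel):
  L0 @0x10[12] → 0x12007  P=1,RW=1,US=1,PS=0
  L1 @0x12[8] → 0x14007  P=1,RW=1,US=1,PS=0
  ✓ 0x14243  — 2 lookups

TLB: [["0x1808", "0x14"]]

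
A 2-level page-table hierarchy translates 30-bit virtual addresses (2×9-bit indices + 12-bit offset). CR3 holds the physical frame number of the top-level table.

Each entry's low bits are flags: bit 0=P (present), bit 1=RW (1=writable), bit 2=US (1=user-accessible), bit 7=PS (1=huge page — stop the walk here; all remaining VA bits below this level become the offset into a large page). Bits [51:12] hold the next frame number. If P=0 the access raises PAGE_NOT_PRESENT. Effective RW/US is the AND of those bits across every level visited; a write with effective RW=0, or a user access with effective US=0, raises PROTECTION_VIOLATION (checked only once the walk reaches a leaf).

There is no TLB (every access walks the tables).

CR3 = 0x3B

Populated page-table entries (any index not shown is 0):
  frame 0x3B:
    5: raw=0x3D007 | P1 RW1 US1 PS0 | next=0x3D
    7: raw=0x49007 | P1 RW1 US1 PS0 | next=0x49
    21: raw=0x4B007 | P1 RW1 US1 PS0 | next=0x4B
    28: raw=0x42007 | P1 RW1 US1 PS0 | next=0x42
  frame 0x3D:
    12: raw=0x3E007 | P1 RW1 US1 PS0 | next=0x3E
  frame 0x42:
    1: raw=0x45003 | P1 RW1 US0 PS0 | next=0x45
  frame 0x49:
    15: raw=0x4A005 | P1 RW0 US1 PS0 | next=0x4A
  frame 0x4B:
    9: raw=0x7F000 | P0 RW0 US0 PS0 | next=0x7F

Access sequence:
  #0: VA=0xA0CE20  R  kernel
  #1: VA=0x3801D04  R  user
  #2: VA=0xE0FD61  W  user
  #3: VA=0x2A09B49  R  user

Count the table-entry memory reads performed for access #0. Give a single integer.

Walk each access:
#0 VA=0xA0CE20 (r,kernel):
  lvl0: tbl 0x3B, slot 5 ⇒ 0x3D007 (P1/RW1/US1/PS0)
  lvl1: tbl 0x3D, slot 12 ⇒ 0x3E007 (P1/RW1/US1/PS0)
  ✓ 0x3EE20  — 2 lookups
#1 VA=0x3801D04 (r,user):
  lvl0: tbl 0x3B, slot 28 ⇒ 0x42007 (P1/RW1/US1/PS0)
  lvl1: tbl 0x42, slot 1 ⇒ 0x45003 (P1/RW1/US0/PS0)
  → PROTECTION_VIOLATION  (2 entries read)
#2 VA=0xE0FD61 (w,user):
  lvl0: tbl 0x3B, slot 7 ⇒ 0x49007 (P1/RW1/US1/PS0)
  lvl1: tbl 0x49, slot 15 ⇒ 0x4A005 (P1/RW0/US1/PS0)
  → PROTECTION_VIOLATION  (2 entries read)
#3 VA=0x2A09B49 (r,user):
  lvl0: tbl 0x3B, slot 21 ⇒ 0x4B007 (P1/RW1/US1/PS0)
  lvl1: tbl 0x4B, slot 9 ⇒ 0x7F000 (P0/RW0/US0/PS0)
  → PAGE_NOT_PRESENT  (2 entries read)

Entries read for #0: 2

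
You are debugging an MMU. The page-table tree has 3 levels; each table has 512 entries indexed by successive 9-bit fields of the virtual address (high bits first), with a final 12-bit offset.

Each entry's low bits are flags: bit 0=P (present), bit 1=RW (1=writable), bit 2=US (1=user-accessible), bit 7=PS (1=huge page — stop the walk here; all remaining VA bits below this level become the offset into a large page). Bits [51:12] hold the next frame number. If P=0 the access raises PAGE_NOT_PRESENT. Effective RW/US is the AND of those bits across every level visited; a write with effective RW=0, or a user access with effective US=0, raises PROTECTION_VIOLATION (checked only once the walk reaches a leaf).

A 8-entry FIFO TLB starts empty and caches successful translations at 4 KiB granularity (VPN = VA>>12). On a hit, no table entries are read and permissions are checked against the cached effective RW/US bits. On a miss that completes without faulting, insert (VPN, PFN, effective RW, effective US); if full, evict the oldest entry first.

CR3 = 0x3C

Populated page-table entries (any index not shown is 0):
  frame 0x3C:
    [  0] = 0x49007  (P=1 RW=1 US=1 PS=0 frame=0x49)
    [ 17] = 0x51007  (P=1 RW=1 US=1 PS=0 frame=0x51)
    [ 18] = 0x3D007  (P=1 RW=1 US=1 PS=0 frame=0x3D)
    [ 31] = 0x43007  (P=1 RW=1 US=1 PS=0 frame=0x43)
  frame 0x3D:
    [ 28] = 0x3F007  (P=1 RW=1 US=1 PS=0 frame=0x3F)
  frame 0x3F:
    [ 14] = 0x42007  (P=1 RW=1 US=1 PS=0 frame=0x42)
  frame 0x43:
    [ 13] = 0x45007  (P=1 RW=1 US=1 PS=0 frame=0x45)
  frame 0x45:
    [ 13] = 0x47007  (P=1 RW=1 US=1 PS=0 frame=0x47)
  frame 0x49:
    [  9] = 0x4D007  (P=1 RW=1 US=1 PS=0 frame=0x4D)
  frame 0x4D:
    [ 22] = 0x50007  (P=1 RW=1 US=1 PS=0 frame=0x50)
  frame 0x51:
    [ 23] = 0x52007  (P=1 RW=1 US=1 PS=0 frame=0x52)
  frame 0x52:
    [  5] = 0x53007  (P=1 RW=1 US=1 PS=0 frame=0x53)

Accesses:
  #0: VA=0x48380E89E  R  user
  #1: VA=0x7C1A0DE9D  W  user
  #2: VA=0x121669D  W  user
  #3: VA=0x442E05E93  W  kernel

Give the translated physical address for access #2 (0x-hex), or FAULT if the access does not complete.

Walk each access:
#0 VA=0x48380E89E (r,user):
  [0] read 0x3C idx=18: raw=0x3D007 flags P=1 W=1 U=1 S=0
  [1] read 0x3D idx=28: raw=0x3F007 flags P=1 W=1 U=1 S=0
  [2] read 0x3F idx=14: raw=0x42007 flags P=1 W=1 U=1 S=0
  ✓ 0x4289E  — 3 lookups
#1 VA=0x7C1A0DE9D (w,user):
  [0] read 0x3C idx=31: raw=0x43007 flags P=1 W=1 U=1 S=0
  [1] read 0x43 idx=13: raw=0x45007 flags P=1 W=1 U=1 S=0
  [2] read 0x45 idx=13: raw=0x47007 flags P=1 W=1 U=1 S=0
  ✓ 0x47E9D  — 3 lookups
#2 VA=0x121669D (w,user):
  [0] read 0x3C idx=0: raw=0x49007 flags P=1 W=1 U=1 S=0
  [1] read 0x49 idx=9: raw=0x4D007 flags P=1 W=1 U=1 S=0
  [2] read 0x4D idx=22: raw=0x50007 flags P=1 W=1 U=1 S=0
  ✓ 0x5069D  — 3 lookups
#3 VA=0x442E05E93 (w,kernel):
  [0] read 0x3C idx=17: raw=0x51007 flags P=1 W=1 U=1 S=0
  [1] read 0x51 idx=23: raw=0x52007 flags P=1 W=1 U=1 S=0
  [2] read 0x52 idx=5: raw=0x53007 flags P=1 W=1 U=1 S=0
  ✓ 0x53E93  — 3 lookups

Access #2 PA: 0x5069D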